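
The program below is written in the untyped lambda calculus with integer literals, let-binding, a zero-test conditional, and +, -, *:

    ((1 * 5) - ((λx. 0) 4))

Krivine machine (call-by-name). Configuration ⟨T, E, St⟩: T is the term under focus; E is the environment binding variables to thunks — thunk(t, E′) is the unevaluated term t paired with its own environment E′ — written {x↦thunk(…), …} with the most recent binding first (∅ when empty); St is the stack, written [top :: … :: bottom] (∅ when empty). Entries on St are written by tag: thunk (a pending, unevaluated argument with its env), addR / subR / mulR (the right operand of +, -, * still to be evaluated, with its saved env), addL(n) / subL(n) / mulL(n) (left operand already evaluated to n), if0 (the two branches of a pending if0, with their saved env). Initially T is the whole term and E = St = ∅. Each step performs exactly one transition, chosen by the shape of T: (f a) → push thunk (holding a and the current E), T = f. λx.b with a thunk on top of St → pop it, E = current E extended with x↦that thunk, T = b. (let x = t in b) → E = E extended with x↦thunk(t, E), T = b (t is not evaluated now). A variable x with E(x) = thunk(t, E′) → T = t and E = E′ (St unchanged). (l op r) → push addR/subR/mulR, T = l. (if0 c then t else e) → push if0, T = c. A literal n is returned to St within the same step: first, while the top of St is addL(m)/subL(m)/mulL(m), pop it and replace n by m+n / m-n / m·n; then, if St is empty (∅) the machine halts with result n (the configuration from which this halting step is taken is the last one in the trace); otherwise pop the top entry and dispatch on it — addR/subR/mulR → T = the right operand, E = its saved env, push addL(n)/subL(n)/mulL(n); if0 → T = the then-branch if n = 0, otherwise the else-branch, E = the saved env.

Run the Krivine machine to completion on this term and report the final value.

Answer: 5

Execution trace:
t=0: <T=((1 * 5) - ((λx. 0) 4)), E=∅, St=∅>
t=1: <T=(1 * 5), E=∅, St=[subR]>
t=2: <T=1, E=∅, St=[mulR :: subR]>
t=3: <T=5, E=∅, St=[mulL(1) :: subR]>
t=4: <T=((λx. 0) 4), E=∅, St=[subL(5)]>
t=5: <T=(λx. 0), E=∅, St=[thunk :: subL(5)]>
t=6: <T=0, E={x↦thunk(4, ∅)}, St=[subL(5)]>
→ final value 5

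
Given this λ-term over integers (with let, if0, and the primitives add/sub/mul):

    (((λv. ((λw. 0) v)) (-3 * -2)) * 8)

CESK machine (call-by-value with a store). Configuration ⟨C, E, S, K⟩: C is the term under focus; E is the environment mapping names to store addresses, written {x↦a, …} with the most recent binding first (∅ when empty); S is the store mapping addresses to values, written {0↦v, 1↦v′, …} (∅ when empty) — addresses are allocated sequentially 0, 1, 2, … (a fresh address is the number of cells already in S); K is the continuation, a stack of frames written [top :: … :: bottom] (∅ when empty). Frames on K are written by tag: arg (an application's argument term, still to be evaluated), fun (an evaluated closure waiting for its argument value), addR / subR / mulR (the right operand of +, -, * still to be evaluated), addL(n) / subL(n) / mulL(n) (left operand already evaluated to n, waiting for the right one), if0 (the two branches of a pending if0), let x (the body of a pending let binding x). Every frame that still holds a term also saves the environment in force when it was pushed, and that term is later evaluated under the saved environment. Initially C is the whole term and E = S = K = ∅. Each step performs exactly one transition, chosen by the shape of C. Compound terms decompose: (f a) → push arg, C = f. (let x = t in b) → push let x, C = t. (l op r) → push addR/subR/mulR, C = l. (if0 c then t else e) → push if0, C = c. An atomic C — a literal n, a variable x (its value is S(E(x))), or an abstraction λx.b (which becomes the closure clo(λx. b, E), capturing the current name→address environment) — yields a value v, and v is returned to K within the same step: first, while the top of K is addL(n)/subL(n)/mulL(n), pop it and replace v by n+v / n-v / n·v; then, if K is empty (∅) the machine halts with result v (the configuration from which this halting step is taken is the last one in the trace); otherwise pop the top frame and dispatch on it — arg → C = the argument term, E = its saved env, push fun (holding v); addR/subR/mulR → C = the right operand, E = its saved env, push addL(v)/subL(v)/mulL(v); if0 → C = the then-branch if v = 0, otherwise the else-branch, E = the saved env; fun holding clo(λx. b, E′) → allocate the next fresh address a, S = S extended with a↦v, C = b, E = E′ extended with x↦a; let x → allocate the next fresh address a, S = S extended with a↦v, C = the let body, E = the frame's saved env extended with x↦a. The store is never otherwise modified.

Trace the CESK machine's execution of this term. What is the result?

Answer: 0

Derivation:
t=0: [C=(((λv. ((λw. 0) v)) (-3 * -2)) * 8) | E=∅ | S=∅ | K=∅]
t=1: [C=((λv. ((λw. 0) v)) (-3 * -2)) | E=∅ | S=∅ | K=[mulR]]
t=2: [C=(λv. ((λw. 0) v)) | E=∅ | S=∅ | K=[arg :: mulR]]
t=3: [C=(-3 * -2) | E=∅ | S=∅ | K=[fun :: mulR]]
t=4: [C=-3 | E=∅ | S=∅ | K=[mulR :: fun :: mulR]]
t=5: [C=-2 | E=∅ | S=∅ | K=[mulL(-3) :: fun :: mulR]]
t=6: [C=((λw. 0) v) | E={v↦0} | S={0↦6} | K=[mulR]]
t=7: [C=(λw. 0) | E={v↦0} | S={0↦6} | K=[arg :: mulR]]
t=8: [C=v | E={v↦0} | S={0↦6} | K=[fun :: mulR]]
t=9: [C=0 | E={w↦1, v↦0} | S={0↦6, 1↦6} | K=[mulR]]
t=10: [C=8 | E=∅ | S={0↦6, 1↦6} | K=[mulL(0)]]
→ final value 0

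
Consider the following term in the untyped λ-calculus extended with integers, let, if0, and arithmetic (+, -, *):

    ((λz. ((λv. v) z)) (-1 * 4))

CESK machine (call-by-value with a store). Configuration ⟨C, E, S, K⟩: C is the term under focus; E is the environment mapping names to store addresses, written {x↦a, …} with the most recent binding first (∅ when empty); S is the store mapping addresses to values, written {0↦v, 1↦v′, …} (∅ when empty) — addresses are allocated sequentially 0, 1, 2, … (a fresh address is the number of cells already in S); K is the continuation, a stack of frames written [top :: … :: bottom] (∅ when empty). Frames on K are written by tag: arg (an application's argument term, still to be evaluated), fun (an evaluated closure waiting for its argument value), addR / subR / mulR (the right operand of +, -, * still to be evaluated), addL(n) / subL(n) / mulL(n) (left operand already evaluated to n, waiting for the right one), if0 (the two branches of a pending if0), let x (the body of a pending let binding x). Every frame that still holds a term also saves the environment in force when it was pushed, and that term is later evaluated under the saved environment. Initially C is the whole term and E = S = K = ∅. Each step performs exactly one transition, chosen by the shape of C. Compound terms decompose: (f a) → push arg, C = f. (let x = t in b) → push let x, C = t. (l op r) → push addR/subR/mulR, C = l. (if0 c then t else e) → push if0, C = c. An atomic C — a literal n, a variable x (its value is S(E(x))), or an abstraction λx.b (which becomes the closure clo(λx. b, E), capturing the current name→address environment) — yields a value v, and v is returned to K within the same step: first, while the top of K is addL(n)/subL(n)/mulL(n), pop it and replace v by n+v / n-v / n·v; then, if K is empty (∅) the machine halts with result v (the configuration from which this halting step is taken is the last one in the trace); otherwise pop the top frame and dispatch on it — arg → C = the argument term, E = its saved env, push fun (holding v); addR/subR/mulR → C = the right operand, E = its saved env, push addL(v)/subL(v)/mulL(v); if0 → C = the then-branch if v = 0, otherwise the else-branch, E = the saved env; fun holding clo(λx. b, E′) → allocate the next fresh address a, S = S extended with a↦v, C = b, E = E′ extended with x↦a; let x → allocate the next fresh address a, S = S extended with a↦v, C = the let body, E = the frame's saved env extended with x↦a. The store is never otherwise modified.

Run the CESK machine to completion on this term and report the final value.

step 0: [C=((λz. ((λv. v) z)) (-1 * 4)) | E=∅ | S=∅ | K=∅]
step 1: [C=(λz. ((λv. v) z)) | E=∅ | S=∅ | K=[arg]]
step 2: [C=(-1 * 4) | E=∅ | S=∅ | K=[fun]]
step 3: [C=-1 | E=∅ | S=∅ | K=[mulR :: fun]]
step 4: [C=4 | E=∅ | S=∅ | K=[mulL(-1) :: fun]]
step 5: [C=((λv. v) z) | E={z↦0} | S={0↦-4} | K=∅]
step 6: [C=(λv. v) | E={z↦0} | S={0↦-4} | K=[arg]]
step 7: [C=z | E={z↦0} | S={0↦-4} | K=[fun]]
step 8: [C=v | E={v↦1, z↦0} | S={0↦-4, 1↦-4} | K=∅]
→ final value -4

Answer: -4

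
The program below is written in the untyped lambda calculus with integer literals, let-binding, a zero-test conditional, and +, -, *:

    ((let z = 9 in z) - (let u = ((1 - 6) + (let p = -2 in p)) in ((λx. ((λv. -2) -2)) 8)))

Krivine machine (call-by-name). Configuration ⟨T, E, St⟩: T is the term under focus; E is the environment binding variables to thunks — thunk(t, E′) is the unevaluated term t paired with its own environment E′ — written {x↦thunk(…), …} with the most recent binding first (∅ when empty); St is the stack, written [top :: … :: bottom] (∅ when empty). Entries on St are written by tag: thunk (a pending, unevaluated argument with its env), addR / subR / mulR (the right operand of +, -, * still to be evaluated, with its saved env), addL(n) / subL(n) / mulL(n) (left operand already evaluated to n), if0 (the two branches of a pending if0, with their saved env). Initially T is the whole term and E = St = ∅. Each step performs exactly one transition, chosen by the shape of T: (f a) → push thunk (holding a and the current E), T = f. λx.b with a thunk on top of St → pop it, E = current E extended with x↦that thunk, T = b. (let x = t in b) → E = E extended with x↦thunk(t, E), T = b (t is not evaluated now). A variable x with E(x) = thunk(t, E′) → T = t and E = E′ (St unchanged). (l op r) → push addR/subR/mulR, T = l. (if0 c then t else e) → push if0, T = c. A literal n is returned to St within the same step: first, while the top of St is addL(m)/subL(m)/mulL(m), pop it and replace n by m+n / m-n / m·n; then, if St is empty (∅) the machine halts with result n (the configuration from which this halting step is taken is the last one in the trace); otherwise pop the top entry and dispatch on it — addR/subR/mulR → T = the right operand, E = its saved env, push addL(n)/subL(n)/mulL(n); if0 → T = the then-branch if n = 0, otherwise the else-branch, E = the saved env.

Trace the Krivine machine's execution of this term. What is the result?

Answer: 11

Derivation:
0. [T=((let z = 9 in z) - (let u = ((1 - 6) + (let p = -2 in p)) in ((λx. ((λv. -2) -2)) 8))) | E=∅ | St=∅]
1. [T=(let z = 9 in z) | E=∅ | St=[subR]]
2. [T=z | E={z↦thunk(9, ∅)} | St=[subR]]
3. [T=9 | E=∅ | St=[subR]]
4. [T=(let u = ((1 - 6) + (let p = -2 in p)) in ((λx. ((λv. -2) -2)) 8)) | E=∅ | St=[subL(9)]]
5. [T=((λx. ((λv. -2) -2)) 8) | E={u↦thunk(((1 - 6) + (let p = -2 in p)), ∅)} | St=[subL(9)]]
6. [T=(λx. ((λv. -2) -2)) | E={u↦thunk(((1 - 6) + (let p = -2 in p)), ∅)} | St=[thunk :: subL(9)]]
7. [T=((λv. -2) -2) | E={x↦thunk(8, {u↦thunk(((1 - 6) + (let p = -2 in p)), ∅)}), u↦thunk(((1 - 6) + (let p = -2 in p)), ∅)} | St=[subL(9)]]
8. [T=(λv. -2) | E={x↦thunk(8, {u↦thunk(((1 - 6) + (let p = -2 in p)), ∅)}), u↦thunk(((1 - 6) + (let p = -2 in p)), ∅)} | St=[thunk :: subL(9)]]
9. [T=-2 | E={v↦thunk(-2, {x↦thunk(8, {u↦thunk(((1 - 6) + (let p = -2 in p)), ∅)}), u↦thunk(((1 - 6) + (let p = -2 in p)), ∅)}), x↦thunk(8, {u↦thunk(((1 - 6) + (let p = -2 in p)), ∅)}), u↦thunk(((1 - 6) + (let p = -2 in p)), ∅)} | St=[subL(9)]]
→ final value 11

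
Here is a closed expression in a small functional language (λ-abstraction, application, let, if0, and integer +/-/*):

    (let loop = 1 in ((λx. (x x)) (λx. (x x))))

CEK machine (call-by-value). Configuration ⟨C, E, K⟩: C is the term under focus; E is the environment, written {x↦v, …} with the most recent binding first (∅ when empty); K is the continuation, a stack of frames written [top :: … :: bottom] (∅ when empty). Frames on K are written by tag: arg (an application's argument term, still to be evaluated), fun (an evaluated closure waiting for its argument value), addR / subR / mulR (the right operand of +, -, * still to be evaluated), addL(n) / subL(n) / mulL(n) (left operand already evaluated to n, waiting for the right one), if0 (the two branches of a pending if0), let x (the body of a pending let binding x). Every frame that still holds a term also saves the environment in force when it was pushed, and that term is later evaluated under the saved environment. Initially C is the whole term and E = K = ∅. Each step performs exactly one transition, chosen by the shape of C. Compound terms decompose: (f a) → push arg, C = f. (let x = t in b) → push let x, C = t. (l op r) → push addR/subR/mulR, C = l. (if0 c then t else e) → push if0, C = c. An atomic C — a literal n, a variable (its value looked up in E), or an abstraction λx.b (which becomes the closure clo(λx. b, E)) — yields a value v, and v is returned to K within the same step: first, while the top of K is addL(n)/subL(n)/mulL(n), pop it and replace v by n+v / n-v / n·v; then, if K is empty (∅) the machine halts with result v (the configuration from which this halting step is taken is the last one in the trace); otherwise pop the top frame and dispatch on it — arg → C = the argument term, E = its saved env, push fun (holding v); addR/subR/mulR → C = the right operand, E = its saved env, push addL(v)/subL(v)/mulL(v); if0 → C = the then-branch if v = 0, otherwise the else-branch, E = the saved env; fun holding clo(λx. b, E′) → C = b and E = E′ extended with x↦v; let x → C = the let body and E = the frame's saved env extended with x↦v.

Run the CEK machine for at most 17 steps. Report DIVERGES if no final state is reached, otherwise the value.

Answer: DIVERGES (no final state within 17 steps)

Execution trace:
[0] ⟨C=(let loop = 1 in ((λx. (x x)) (λx. (x x)))); E=∅; K=∅⟩
[1] ⟨C=1; E=∅; K=[let loop]⟩
[2] ⟨C=((λx. (x x)) (λx. (x x))); E={loop↦1}; K=∅⟩
[3] ⟨C=(λx. (x x)); E={loop↦1}; K=[arg]⟩
[4] ⟨C=(λx. (x x)); E={loop↦1}; K=[fun]⟩
[5] ⟨C=(x x); E={x↦clo(λx. (x x), {loop↦1}), loop↦1}; K=∅⟩
[6] ⟨C=x; E={x↦clo(λx. (x x), {loop↦1}), loop↦1}; K=[arg]⟩
[7] ⟨C=x; E={x↦clo(λx. (x x), {loop↦1}), loop↦1}; K=[fun]⟩
… configuration repeats with period 3 (steps 5–7 recur indefinitely) …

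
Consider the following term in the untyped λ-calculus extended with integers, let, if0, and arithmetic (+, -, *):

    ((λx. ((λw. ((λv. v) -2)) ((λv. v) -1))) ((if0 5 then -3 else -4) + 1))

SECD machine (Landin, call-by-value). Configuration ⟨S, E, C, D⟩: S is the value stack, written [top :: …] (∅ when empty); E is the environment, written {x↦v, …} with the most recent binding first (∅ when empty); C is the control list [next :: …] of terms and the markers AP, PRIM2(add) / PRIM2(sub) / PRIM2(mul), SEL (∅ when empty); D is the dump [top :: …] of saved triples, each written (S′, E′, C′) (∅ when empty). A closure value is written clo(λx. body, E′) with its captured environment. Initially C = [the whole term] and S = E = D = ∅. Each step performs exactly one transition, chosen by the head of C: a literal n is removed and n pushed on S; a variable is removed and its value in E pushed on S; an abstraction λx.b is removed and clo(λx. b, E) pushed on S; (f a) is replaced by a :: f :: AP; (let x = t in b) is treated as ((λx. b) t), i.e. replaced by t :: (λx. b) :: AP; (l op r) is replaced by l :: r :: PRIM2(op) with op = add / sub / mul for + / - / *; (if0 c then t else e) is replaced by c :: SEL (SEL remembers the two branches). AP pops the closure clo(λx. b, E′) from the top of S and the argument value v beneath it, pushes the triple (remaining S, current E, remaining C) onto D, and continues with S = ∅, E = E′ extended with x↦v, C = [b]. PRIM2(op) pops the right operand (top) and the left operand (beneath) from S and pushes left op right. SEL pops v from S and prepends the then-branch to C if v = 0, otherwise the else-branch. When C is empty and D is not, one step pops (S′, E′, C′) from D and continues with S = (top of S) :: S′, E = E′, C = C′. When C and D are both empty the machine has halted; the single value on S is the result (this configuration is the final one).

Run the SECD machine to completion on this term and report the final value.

t=0: ⟨S=∅; E=∅; C=[((λx. ((λw. ((λv. v) -2)) ((λv. v) -1))) ((if0 5 then -3 else -4) + 1))]; D=∅⟩
t=1: ⟨S=∅; E=∅; C=[((if0 5 then -3 else -4) + 1) :: (λx. ((λw. ((λv. v) -2)) ((λv. v) -1))) :: AP]; D=∅⟩
t=2: ⟨S=∅; E=∅; C=[(if0 5 then -3 else -4) :: 1 :: PRIM2(add) :: (λx. ((λw. ((λv. v) -2)) ((λv. v) -1))) :: AP]; D=∅⟩
t=3: ⟨S=∅; E=∅; C=[5 :: SEL :: 1 :: PRIM2(add) :: (λx. ((λw. ((λv. v) -2)) ((λv. v) -1))) :: AP]; D=∅⟩
t=4: ⟨S=[5]; E=∅; C=[SEL :: 1 :: PRIM2(add) :: (λx. ((λw. ((λv. v) -2)) ((λv. v) -1))) :: AP]; D=∅⟩
t=5: ⟨S=∅; E=∅; C=[-4 :: 1 :: PRIM2(add) :: (λx. ((λw. ((λv. v) -2)) ((λv. v) -1))) :: AP]; D=∅⟩
t=6: ⟨S=[-4]; E=∅; C=[1 :: PRIM2(add) :: (λx. ((λw. ((λv. v) -2)) ((λv. v) -1))) :: AP]; D=∅⟩
t=7: ⟨S=[1 :: -4]; E=∅; C=[PRIM2(add) :: (λx. ((λw. ((λv. v) -2)) ((λv. v) -1))) :: AP]; D=∅⟩
t=8: ⟨S=[-3]; E=∅; C=[(λx. ((λw. ((λv. v) -2)) ((λv. v) -1))) :: AP]; D=∅⟩
t=9: ⟨S=[clo(λx. ((λw. ((λv. v) -2)) ((λv. v) -1)), ∅) :: -3]; E=∅; C=[AP]; D=∅⟩
t=10: ⟨S=∅; E={x↦-3}; C=[((λw. ((λv. v) -2)) ((λv. v) -1))]; D=[(∅, ∅, ∅)]⟩
t=11: ⟨S=∅; E={x↦-3}; C=[((λv. v) -1) :: (λw. ((λv. v) -2)) :: AP]; D=[(∅, ∅, ∅)]⟩
t=12: ⟨S=∅; E={x↦-3}; C=[-1 :: (λv. v) :: AP :: (λw. ((λv. v) -2)) :: AP]; D=[(∅, ∅, ∅)]⟩
t=13: ⟨S=[-1]; E={x↦-3}; C=[(λv. v) :: AP :: (λw. ((λv. v) -2)) :: AP]; D=[(∅, ∅, ∅)]⟩
t=14: ⟨S=[clo(λv. v, {x↦-3}) :: -1]; E={x↦-3}; C=[AP :: (λw. ((λv. v) -2)) :: AP]; D=[(∅, ∅, ∅)]⟩
t=15: ⟨S=∅; E={v↦-1, x↦-3}; C=[v]; D=[(∅, {x↦-3}, [(λw. ((λv. v) -2)) :: AP]) :: (∅, ∅, ∅)]⟩
t=16: ⟨S=[-1]; E={v↦-1, x↦-3}; C=∅; D=[(∅, {x↦-3}, [(λw. ((λv. v) -2)) :: AP]) :: (∅, ∅, ∅)]⟩
t=17: ⟨S=[-1]; E={x↦-3}; C=[(λw. ((λv. v) -2)) :: AP]; D=[(∅, ∅, ∅)]⟩
t=18: ⟨S=[clo(λw. ((λv. v) -2), {x↦-3}) :: -1]; E={x↦-3}; C=[AP]; D=[(∅, ∅, ∅)]⟩
t=19: ⟨S=∅; E={w↦-1, x↦-3}; C=[((λv. v) -2)]; D=[(∅, {x↦-3}, ∅) :: (∅, ∅, ∅)]⟩
t=20: ⟨S=∅; E={w↦-1, x↦-3}; C=[-2 :: (λv. v) :: AP]; D=[(∅, {x↦-3}, ∅) :: (∅, ∅, ∅)]⟩
t=21: ⟨S=[-2]; E={w↦-1, x↦-3}; C=[(λv. v) :: AP]; D=[(∅, {x↦-3}, ∅) :: (∅, ∅, ∅)]⟩
t=22: ⟨S=[clo(λv. v, {w↦-1, x↦-3}) :: -2]; E={w↦-1, x↦-3}; C=[AP]; D=[(∅, {x↦-3}, ∅) :: (∅, ∅, ∅)]⟩
t=23: ⟨S=∅; E={v↦-2, w↦-1, x↦-3}; C=[v]; D=[(∅, {w↦-1, x↦-3}, ∅) :: (∅, {x↦-3}, ∅) :: (∅, ∅, ∅)]⟩
t=24: ⟨S=[-2]; E={v↦-2, w↦-1, x↦-3}; C=∅; D=[(∅, {w↦-1, x↦-3}, ∅) :: (∅, {x↦-3}, ∅) :: (∅, ∅, ∅)]⟩
t=25: ⟨S=[-2]; E={w↦-1, x↦-3}; C=∅; D=[(∅, {x↦-3}, ∅) :: (∅, ∅, ∅)]⟩
t=26: ⟨S=[-2]; E={x↦-3}; C=∅; D=[(∅, ∅, ∅)]⟩
t=27: ⟨S=[-2]; E=∅; C=∅; D=∅⟩
→ final value -2

Answer: -2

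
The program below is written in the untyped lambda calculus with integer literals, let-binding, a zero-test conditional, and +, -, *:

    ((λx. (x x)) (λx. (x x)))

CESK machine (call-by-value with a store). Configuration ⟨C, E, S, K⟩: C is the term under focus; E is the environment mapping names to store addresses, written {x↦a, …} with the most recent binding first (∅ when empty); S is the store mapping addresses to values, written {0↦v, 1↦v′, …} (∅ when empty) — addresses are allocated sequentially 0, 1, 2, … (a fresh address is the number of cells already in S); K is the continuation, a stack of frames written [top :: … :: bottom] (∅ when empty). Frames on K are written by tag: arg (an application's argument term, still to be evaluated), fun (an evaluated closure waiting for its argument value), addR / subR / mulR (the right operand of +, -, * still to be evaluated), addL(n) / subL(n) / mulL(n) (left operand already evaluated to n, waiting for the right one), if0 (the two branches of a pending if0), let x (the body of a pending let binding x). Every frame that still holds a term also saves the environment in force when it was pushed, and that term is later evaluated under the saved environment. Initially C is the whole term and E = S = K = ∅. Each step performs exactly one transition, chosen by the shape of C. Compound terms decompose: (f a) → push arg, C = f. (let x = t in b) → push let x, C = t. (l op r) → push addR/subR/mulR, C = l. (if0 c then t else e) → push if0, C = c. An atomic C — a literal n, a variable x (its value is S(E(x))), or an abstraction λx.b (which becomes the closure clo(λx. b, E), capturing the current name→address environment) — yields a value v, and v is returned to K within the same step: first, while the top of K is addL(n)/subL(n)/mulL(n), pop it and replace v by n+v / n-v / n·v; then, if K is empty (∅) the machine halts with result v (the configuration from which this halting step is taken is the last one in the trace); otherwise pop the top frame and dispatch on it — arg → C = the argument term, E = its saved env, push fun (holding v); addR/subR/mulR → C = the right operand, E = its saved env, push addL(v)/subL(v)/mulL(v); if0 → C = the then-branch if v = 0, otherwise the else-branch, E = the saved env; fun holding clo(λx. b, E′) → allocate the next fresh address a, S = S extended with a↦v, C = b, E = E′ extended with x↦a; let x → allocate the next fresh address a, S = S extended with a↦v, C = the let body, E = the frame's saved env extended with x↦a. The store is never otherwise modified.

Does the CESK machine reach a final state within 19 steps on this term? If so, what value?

[0] [C=((λx. (x x)) (λx. (x x))) | E=∅ | S=∅ | K=∅]
[1] [C=(λx. (x x)) | E=∅ | S=∅ | K=[arg]]
[2] [C=(λx. (x x)) | E=∅ | S=∅ | K=[fun]]
[3] [C=(x x) | E={x↦0} | S={0↦clo(λx. (x x), ∅)} | K=∅]
[4] [C=x | E={x↦0} | S={0↦clo(λx. (x x), ∅)} | K=[arg]]
[5] [C=x | E={x↦0} | S={0↦clo(λx. (x x), ∅)} | K=[fun]]
[6] [C=(x x) | E={x↦1} | S={0↦clo(λx. (x x), ∅), 1↦clo(λx. (x x), ∅)} | K=∅]
[7] [C=x | E={x↦1} | S={0↦clo(λx. (x x), ∅), 1↦clo(λx. (x x), ∅)} | K=[arg]]
[8] [C=x | E={x↦1} | S={0↦clo(λx. (x x), ∅), 1↦clo(λx. (x x), ∅)} | K=[fun]]
[9] [C=(x x) | E={x↦2} | S={0↦clo(λx. (x x), ∅), 1↦clo(λx. (x x), ∅), 2↦clo(λx. (x x), ∅)} | K=∅]
[10] [C=x | E={x↦2} | S={0↦clo(λx. (x x), ∅), 1↦clo(λx. (x x), ∅), 2↦clo(λx. (x x), ∅)} | K=[arg]]
[11] [C=x | E={x↦2} | S={0↦clo(λx. (x x), ∅), 1↦clo(λx. (x x), ∅), 2↦clo(λx. (x x), ∅)} | K=[fun]]
[12] [C=(x x) | E={x↦3} | S={0↦clo(λx. (x x), ∅), 1↦clo(λx. (x x), ∅), 2↦clo(λx. (x x), ∅), 3↦clo(λx. (x x), ∅)} | K=∅]
[13] [C=x | E={x↦3} | S={0↦clo(λx. (x x), ∅), 1↦clo(λx. (x x), ∅), 2↦clo(λx. (x x), ∅), 3↦clo(λx. (x x), ∅)} | K=[arg]]
[14] [C=x | E={x↦3} | S={0↦clo(λx. (x x), ∅), 1↦clo(λx. (x x), ∅), 2↦clo(λx. (x x), ∅), 3↦clo(λx. (x x), ∅)} | K=[fun]]
[15] [C=(x x) | E={x↦4} | S={0↦clo(λx. (x x), ∅), 1↦clo(λx. (x x), ∅), 2↦clo(λx. (x x), ∅), 3↦clo(λx. (x x), ∅), 4↦clo(λx. (x x), ∅)} | K=∅]
[16] [C=x | E={x↦4} | S={0↦clo(λx. (x x), ∅), 1↦clo(λx. (x x), ∅), 2↦clo(λx. (x x), ∅), 3↦clo(λx. (x x), ∅), 4↦clo(λx. (x x), ∅)} | K=[arg]]
[17] [C=x | E={x↦4} | S={0↦clo(λx. (x x), ∅), 1↦clo(λx. (x x), ∅), 2↦clo(λx. (x x), ∅), 3↦clo(λx. (x x), ∅), 4↦clo(λx. (x x), ∅)} | K=[fun]]
[18] [C=(x x) | E={x↦5} | S={0↦clo(λx. (x x), ∅), 1↦clo(λx. (x x), ∅), 2↦clo(λx. (x x), ∅), 3↦clo(λx. (x x), ∅), 4↦clo(λx. (x x), ∅), 5↦clo(λx. (x x), ∅)} | K=∅]
[19] [C=x | E={x↦5} | S={0↦clo(λx. (x x), ∅), 1↦clo(λx. (x x), ∅), 2↦clo(λx. (x x), ∅), 3↦clo(λx. (x x), ∅), 4↦clo(λx. (x x), ∅), 5↦clo(λx. (x x), ∅)} | K=[arg]]
→ 19 transitions taken and the configuration is still not final: no result within 19 steps

Answer: DIVERGES (no final state within 19 steps)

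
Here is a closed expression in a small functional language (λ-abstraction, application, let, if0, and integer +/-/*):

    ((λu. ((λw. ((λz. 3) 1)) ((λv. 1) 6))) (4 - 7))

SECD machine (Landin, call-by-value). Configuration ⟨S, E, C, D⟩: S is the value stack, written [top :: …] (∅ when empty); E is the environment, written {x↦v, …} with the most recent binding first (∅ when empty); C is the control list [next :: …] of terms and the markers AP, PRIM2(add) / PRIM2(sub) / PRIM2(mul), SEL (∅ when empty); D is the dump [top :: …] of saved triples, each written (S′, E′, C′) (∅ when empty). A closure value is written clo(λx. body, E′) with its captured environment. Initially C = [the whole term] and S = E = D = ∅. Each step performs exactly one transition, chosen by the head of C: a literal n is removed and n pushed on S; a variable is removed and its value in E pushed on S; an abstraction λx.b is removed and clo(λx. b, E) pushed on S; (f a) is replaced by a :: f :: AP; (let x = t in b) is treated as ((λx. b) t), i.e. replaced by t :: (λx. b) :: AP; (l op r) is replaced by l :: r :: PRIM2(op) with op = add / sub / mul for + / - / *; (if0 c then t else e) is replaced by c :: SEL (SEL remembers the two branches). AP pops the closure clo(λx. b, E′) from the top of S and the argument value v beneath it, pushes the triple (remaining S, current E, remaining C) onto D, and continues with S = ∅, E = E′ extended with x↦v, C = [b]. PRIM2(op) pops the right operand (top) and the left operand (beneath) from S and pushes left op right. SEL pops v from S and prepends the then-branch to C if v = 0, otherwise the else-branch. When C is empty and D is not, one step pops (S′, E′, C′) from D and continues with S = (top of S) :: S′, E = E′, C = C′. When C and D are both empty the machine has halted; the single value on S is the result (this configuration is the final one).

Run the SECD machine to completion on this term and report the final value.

[0] <S=∅, E=∅, C=[((λu. ((λw. ((λz. 3) 1)) ((λv. 1) 6))) (4 - 7))], D=∅>
[1] <S=∅, E=∅, C=[(4 - 7) :: (λu. ((λw. ((λz. 3) 1)) ((λv. 1) 6))) :: AP], D=∅>
[2] <S=∅, E=∅, C=[4 :: 7 :: PRIM2(sub) :: (λu. ((λw. ((λz. 3) 1)) ((λv. 1) 6))) :: AP], D=∅>
[3] <S=[4], E=∅, C=[7 :: PRIM2(sub) :: (λu. ((λw. ((λz. 3) 1)) ((λv. 1) 6))) :: AP], D=∅>
[4] <S=[7 :: 4], E=∅, C=[PRIM2(sub) :: (λu. ((λw. ((λz. 3) 1)) ((λv. 1) 6))) :: AP], D=∅>
[5] <S=[-3], E=∅, C=[(λu. ((λw. ((λz. 3) 1)) ((λv. 1) 6))) :: AP], D=∅>
[6] <S=[clo(λu. ((λw. ((λz. 3) 1)) ((λv. 1) 6)), ∅) :: -3], E=∅, C=[AP], D=∅>
[7] <S=∅, E={u↦-3}, C=[((λw. ((λz. 3) 1)) ((λv. 1) 6))], D=[(∅, ∅, ∅)]>
[8] <S=∅, E={u↦-3}, C=[((λv. 1) 6) :: (λw. ((λz. 3) 1)) :: AP], D=[(∅, ∅, ∅)]>
[9] <S=∅, E={u↦-3}, C=[6 :: (λv. 1) :: AP :: (λw. ((λz. 3) 1)) :: AP], D=[(∅, ∅, ∅)]>
[10] <S=[6], E={u↦-3}, C=[(λv. 1) :: AP :: (λw. ((λz. 3) 1)) :: AP], D=[(∅, ∅, ∅)]>
[11] <S=[clo(λv. 1, {u↦-3}) :: 6], E={u↦-3}, C=[AP :: (λw. ((λz. 3) 1)) :: AP], D=[(∅, ∅, ∅)]>
[12] <S=∅, E={v↦6, u↦-3}, C=[1], D=[(∅, {u↦-3}, [(λw. ((λz. 3) 1)) :: AP]) :: (∅, ∅, ∅)]>
[13] <S=[1], E={v↦6, u↦-3}, C=∅, D=[(∅, {u↦-3}, [(λw. ((λz. 3) 1)) :: AP]) :: (∅, ∅, ∅)]>
[14] <S=[1], E={u↦-3}, C=[(λw. ((λz. 3) 1)) :: AP], D=[(∅, ∅, ∅)]>
[15] <S=[clo(λw. ((λz. 3) 1), {u↦-3}) :: 1], E={u↦-3}, C=[AP], D=[(∅, ∅, ∅)]>
[16] <S=∅, E={w↦1, u↦-3}, C=[((λz. 3) 1)], D=[(∅, {u↦-3}, ∅) :: (∅, ∅, ∅)]>
[17] <S=∅, E={w↦1, u↦-3}, C=[1 :: (λz. 3) :: AP], D=[(∅, {u↦-3}, ∅) :: (∅, ∅, ∅)]>
[18] <S=[1], E={w↦1, u↦-3}, C=[(λz. 3) :: AP], D=[(∅, {u↦-3}, ∅) :: (∅, ∅, ∅)]>
[19] <S=[clo(λz. 3, {w↦1, u↦-3}) :: 1], E={w↦1, u↦-3}, C=[AP], D=[(∅, {u↦-3}, ∅) :: (∅, ∅, ∅)]>
[20] <S=∅, E={z↦1, w↦1, u↦-3}, C=[3], D=[(∅, {w↦1, u↦-3}, ∅) :: (∅, {u↦-3}, ∅) :: (∅, ∅, ∅)]>
[21] <S=[3], E={z↦1, w↦1, u↦-3}, C=∅, D=[(∅, {w↦1, u↦-3}, ∅) :: (∅, {u↦-3}, ∅) :: (∅, ∅, ∅)]>
[22] <S=[3], E={w↦1, u↦-3}, C=∅, D=[(∅, {u↦-3}, ∅) :: (∅, ∅, ∅)]>
[23] <S=[3], E={u↦-3}, C=∅, D=[(∅, ∅, ∅)]>
[24] <S=[3], E=∅, C=∅, D=∅>
→ final value 3

Answer: 3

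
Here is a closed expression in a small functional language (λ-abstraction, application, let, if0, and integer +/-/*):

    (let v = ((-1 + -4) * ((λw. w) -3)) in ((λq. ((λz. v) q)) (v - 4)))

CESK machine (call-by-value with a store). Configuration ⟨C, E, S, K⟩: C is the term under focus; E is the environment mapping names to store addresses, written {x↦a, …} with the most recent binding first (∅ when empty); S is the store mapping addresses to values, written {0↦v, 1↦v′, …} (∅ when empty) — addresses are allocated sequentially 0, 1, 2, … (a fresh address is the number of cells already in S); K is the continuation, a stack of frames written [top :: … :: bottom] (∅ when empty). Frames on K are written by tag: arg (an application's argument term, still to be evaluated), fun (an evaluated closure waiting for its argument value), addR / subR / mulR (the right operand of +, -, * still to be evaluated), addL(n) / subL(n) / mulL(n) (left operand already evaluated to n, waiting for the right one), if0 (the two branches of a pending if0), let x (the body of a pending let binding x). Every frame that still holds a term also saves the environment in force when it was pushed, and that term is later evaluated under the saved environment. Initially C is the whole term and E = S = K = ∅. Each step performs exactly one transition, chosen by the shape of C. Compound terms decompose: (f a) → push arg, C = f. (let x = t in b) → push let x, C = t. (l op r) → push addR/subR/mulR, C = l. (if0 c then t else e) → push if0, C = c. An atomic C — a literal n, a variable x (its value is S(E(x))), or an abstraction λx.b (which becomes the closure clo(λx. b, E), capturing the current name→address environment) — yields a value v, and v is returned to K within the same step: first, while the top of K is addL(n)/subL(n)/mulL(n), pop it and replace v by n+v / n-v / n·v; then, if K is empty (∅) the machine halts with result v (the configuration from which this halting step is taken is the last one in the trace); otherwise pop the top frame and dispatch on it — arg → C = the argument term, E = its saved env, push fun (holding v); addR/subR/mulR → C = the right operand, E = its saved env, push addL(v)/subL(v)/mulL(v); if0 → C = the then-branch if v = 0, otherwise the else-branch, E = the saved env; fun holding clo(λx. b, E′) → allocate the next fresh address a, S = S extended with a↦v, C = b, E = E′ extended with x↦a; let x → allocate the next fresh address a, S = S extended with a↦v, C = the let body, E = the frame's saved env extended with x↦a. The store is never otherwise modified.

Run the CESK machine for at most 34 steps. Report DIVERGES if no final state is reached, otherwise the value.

t=0: <C=(let v = ((-1 + -4) * ((λw. w) -3)) in ((λq. ((λz. v) q)) (v - 4))), E=∅, S=∅, K=∅>
t=1: <C=((-1 + -4) * ((λw. w) -3)), E=∅, S=∅, K=[let v]>
t=2: <C=(-1 + -4), E=∅, S=∅, K=[mulR :: let v]>
t=3: <C=-1, E=∅, S=∅, K=[addR :: mulR :: let v]>
t=4: <C=-4, E=∅, S=∅, K=[addL(-1) :: mulR :: let v]>
t=5: <C=((λw. w) -3), E=∅, S=∅, K=[mulL(-5) :: let v]>
t=6: <C=(λw. w), E=∅, S=∅, K=[arg :: mulL(-5) :: let v]>
t=7: <C=-3, E=∅, S=∅, K=[fun :: mulL(-5) :: let v]>
t=8: <C=w, E={w↦0}, S={0↦-3}, K=[mulL(-5) :: let v]>
t=9: <C=((λq. ((λz. v) q)) (v - 4)), E={v↦1}, S={0↦-3, 1↦15}, K=∅>
t=10: <C=(λq. ((λz. v) q)), E={v↦1}, S={0↦-3, 1↦15}, K=[arg]>
t=11: <C=(v - 4), E={v↦1}, S={0↦-3, 1↦15}, K=[fun]>
t=12: <C=v, E={v↦1}, S={0↦-3, 1↦15}, K=[subR :: fun]>
t=13: <C=4, E={v↦1}, S={0↦-3, 1↦15}, K=[subL(15) :: fun]>
t=14: <C=((λz. v) q), E={q↦2, v↦1}, S={0↦-3, 1↦15, 2↦11}, K=∅>
t=15: <C=(λz. v), E={q↦2, v↦1}, S={0↦-3, 1↦15, 2↦11}, K=[arg]>
t=16: <C=q, E={q↦2, v↦1}, S={0↦-3, 1↦15, 2↦11}, K=[fun]>
t=17: <C=v, E={z↦3, q↦2, v↦1}, S={0↦-3, 1↦15, 2↦11, 3↦11}, K=∅>
→ final value 15

Answer: 15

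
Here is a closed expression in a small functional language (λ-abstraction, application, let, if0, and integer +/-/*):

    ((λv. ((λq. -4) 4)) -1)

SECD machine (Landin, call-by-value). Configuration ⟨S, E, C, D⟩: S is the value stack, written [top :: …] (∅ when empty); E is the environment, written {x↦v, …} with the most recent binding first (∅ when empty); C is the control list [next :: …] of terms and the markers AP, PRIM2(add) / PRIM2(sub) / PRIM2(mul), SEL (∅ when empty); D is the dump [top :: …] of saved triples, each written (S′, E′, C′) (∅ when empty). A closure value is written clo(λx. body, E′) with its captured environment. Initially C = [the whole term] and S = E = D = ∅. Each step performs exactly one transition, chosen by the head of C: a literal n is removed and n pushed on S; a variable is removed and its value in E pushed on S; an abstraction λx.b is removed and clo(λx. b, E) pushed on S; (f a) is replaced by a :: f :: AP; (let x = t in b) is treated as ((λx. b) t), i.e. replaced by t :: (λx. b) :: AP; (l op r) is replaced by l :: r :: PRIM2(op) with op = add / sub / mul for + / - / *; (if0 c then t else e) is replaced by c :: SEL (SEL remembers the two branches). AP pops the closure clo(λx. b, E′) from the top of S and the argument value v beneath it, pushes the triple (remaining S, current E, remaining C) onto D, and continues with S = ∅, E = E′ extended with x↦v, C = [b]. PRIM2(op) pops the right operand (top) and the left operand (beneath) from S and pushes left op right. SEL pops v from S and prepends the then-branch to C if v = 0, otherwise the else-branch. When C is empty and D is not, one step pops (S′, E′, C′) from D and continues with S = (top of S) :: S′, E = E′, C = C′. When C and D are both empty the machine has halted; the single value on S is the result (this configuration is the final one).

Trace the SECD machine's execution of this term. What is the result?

[0] <S=∅, E=∅, C=[((λv. ((λq. -4) 4)) -1)], D=∅>
[1] <S=∅, E=∅, C=[-1 :: (λv. ((λq. -4) 4)) :: AP], D=∅>
[2] <S=[-1], E=∅, C=[(λv. ((λq. -4) 4)) :: AP], D=∅>
[3] <S=[clo(λv. ((λq. -4) 4), ∅) :: -1], E=∅, C=[AP], D=∅>
[4] <S=∅, E={v↦-1}, C=[((λq. -4) 4)], D=[(∅, ∅, ∅)]>
[5] <S=∅, E={v↦-1}, C=[4 :: (λq. -4) :: AP], D=[(∅, ∅, ∅)]>
[6] <S=[4], E={v↦-1}, C=[(λq. -4) :: AP], D=[(∅, ∅, ∅)]>
[7] <S=[clo(λq. -4, {v↦-1}) :: 4], E={v↦-1}, C=[AP], D=[(∅, ∅, ∅)]>
[8] <S=∅, E={q↦4, v↦-1}, C=[-4], D=[(∅, {v↦-1}, ∅) :: (∅, ∅, ∅)]>
[9] <S=[-4], E={q↦4, v↦-1}, C=∅, D=[(∅, {v↦-1}, ∅) :: (∅, ∅, ∅)]>
[10] <S=[-4], E={v↦-1}, C=∅, D=[(∅, ∅, ∅)]>
[11] <S=[-4], E=∅, C=∅, D=∅>
→ final value -4

Answer: -4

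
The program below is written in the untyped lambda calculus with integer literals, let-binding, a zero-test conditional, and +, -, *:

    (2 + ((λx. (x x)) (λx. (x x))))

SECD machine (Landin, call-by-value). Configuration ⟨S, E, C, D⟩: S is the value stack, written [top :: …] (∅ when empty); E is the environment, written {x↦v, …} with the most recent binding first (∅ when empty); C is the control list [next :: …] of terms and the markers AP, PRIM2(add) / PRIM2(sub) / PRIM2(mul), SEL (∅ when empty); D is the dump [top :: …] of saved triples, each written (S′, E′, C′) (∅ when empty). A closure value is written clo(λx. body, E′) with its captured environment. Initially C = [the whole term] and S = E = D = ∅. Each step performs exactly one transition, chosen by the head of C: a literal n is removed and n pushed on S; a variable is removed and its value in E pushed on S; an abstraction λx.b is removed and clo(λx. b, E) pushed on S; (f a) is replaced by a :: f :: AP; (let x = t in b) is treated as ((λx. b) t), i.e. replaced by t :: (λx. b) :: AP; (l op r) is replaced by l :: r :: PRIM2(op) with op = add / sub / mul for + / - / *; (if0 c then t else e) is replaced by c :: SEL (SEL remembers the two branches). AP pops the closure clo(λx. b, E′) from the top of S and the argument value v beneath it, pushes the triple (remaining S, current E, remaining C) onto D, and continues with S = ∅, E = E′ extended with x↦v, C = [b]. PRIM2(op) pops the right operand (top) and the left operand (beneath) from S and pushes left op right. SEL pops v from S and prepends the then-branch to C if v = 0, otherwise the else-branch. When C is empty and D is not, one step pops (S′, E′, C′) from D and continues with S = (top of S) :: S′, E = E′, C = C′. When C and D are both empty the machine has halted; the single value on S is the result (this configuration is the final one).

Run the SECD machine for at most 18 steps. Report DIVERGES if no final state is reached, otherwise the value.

Answer: DIVERGES (no final state within 18 steps)

Machine steps:
step 0: [S=∅ | E=∅ | C=[(2 + ((λx. (x x)) (λx. (x x))))] | D=∅]
step 1: [S=∅ | E=∅ | C=[2 :: ((λx. (x x)) (λx. (x x))) :: PRIM2(add)] | D=∅]
step 2: [S=[2] | E=∅ | C=[((λx. (x x)) (λx. (x x))) :: PRIM2(add)] | D=∅]
step 3: [S=[2] | E=∅ | C=[(λx. (x x)) :: (λx. (x x)) :: AP :: PRIM2(add)] | D=∅]
step 4: [S=[clo(λx. (x x), ∅) :: 2] | E=∅ | C=[(λx. (x x)) :: AP :: PRIM2(add)] | D=∅]
step 5: [S=[clo(λx. (x x), ∅) :: clo(λx. (x x), ∅) :: 2] | E=∅ | C=[AP :: PRIM2(add)] | D=∅]
step 6: [S=∅ | E={x↦clo(λx. (x x), ∅)} | C=[(x x)] | D=[([2], ∅, [PRIM2(add)])]]
step 7: [S=∅ | E={x↦clo(λx. (x x), ∅)} | C=[x :: x :: AP] | D=[([2], ∅, [PRIM2(add)])]]
step 8: [S=[clo(λx. (x x), ∅)] | E={x↦clo(λx. (x x), ∅)} | C=[x :: AP] | D=[([2], ∅, [PRIM2(add)])]]
step 9: [S=[clo(λx. (x x), ∅) :: clo(λx. (x x), ∅)] | E={x↦clo(λx. (x x), ∅)} | C=[AP] | D=[([2], ∅, [PRIM2(add)])]]
step 10: [S=∅ | E={x↦clo(λx. (x x), ∅)} | C=[(x x)] | D=[(∅, {x↦clo(λx. (x x), ∅)}, ∅) :: ([2], ∅, [PRIM2(add)])]]
step 11: [S=∅ | E={x↦clo(λx. (x x), ∅)} | C=[x :: x :: AP] | D=[(∅, {x↦clo(λx. (x x), ∅)}, ∅) :: ([2], ∅, [PRIM2(add)])]]
step 12: [S=[clo(λx. (x x), ∅)] | E={x↦clo(λx. (x x), ∅)} | C=[x :: AP] | D=[(∅, {x↦clo(λx. (x x), ∅)}, ∅) :: ([2], ∅, [PRIM2(add)])]]
step 13: [S=[clo(λx. (x x), ∅) :: clo(λx. (x x), ∅)] | E={x↦clo(λx. (x x), ∅)} | C=[AP] | D=[(∅, {x↦clo(λx. (x x), ∅)}, ∅) :: ([2], ∅, [PRIM2(add)])]]
step 14: [S=∅ | E={x↦clo(λx. (x x), ∅)} | C=[(x x)] | D=[(∅, {x↦clo(λx. (x x), ∅)}, ∅) :: (∅, {x↦clo(λx. (x x), ∅)}, ∅) :: ([2], ∅, [PRIM2(add)])]]
step 15: [S=∅ | E={x↦clo(λx. (x x), ∅)} | C=[x :: x :: AP] | D=[(∅, {x↦clo(λx. (x x), ∅)}, ∅) :: (∅, {x↦clo(λx. (x x), ∅)}, ∅) :: ([2], ∅, [PRIM2(add)])]]
step 16: [S=[clo(λx. (x x), ∅)] | E={x↦clo(λx. (x x), ∅)} | C=[x :: AP] | D=[(∅, {x↦clo(λx. (x x), ∅)}, ∅) :: (∅, {x↦clo(λx. (x x), ∅)}, ∅) :: ([2], ∅, [PRIM2(add)])]]
step 17: [S=[clo(λx. (x x), ∅) :: clo(λx. (x x), ∅)] | E={x↦clo(λx. (x x), ∅)} | C=[AP] | D=[(∅, {x↦clo(λx. (x x), ∅)}, ∅) :: (∅, {x↦clo(λx. (x x), ∅)}, ∅) :: ([2], ∅, [PRIM2(add)])]]
step 18: [S=∅ | E={x↦clo(λx. (x x), ∅)} | C=[(x x)] | D=[(∅, {x↦clo(λx. (x x), ∅)}, ∅) :: (∅, {x↦clo(λx. (x x), ∅)}, ∅) :: (∅, {x↦clo(λx. (x x), ∅)}, ∅) :: ([2], ∅, [PRIM2(add)])]]
→ 18 transitions taken and the configuration is still not final: no result within 18 steps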